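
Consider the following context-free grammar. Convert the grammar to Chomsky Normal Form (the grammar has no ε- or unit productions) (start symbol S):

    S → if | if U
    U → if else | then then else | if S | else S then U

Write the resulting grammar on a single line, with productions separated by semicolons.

Introduce a nonterminal for each terminal appearing in a rule of length ≥ 2: X1 → if, X2 → else, X3 → then.
Binarize each right-hand side of length ≥ 3 by chaining fresh nonterminals (Y1, Y2, …): affected rules were U → X3 X3 X2; U → X2 S X3 U.

S → if | X1 U; U → X1 X2 | X3 Y1 | X1 S | X2 Y2; X1 → if; X2 → else; X3 → then; Y1 → X3 X2; Y2 → S Y3; Y3 → X3 U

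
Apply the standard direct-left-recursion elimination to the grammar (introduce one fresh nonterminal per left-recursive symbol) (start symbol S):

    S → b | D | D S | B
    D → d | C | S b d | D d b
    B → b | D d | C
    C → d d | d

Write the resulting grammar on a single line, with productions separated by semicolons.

S → b | D | D S | B; D → d D' | C D' | S b d D'; B → b | D d | C; C → d d | d; D' → d b D' | ε

D is directly left-recursive.
For D: α = {d b}, β = {d, C, S b d}. Rewrite as D → β D' and D' → α D' | ε.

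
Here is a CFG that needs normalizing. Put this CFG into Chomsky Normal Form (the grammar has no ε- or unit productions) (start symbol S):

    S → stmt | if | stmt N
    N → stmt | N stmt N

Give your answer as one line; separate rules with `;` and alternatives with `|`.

S → stmt | if | X1 N; N → stmt | N Y1; X1 → stmt; Y1 → X1 N

Introduce a nonterminal for each terminal appearing in a rule of length ≥ 2: X1 → stmt.
Binarize each right-hand side of length ≥ 3 by chaining fresh nonterminals (Y1, Y2, …): affected rules were N → N X1 N.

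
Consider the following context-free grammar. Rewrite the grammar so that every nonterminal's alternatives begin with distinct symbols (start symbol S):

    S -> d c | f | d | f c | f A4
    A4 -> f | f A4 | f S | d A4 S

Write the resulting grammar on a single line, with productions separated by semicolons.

S has alternatives sharing prefix 'f': factor to S → f S' with S' → ε | c | A4.
S has alternatives sharing prefix 'd': factor to S → d S'' with S'' → c | ε.
A4 has alternatives sharing prefix 'f': factor to A4 → f A4' with A4' → ε | A4 | S.

S -> f S' | d S''; A4 -> d A4 S | f A4'; S' -> epsilon | c | A4; S'' -> c | epsilon; A4' -> epsilon | A4 | S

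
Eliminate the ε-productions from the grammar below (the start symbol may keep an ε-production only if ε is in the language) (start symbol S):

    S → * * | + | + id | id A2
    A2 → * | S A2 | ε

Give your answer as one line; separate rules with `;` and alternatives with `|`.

S → * * | + | + id | id A2 | id; A2 → * | S A2 | S

Nullable set = {A2}.
ε ∉ L(G), so no ε-production is kept.
Add the nullable-subset variants: S → id A2 gives id A2 | id. A2 → S A2 gives S A2 | S.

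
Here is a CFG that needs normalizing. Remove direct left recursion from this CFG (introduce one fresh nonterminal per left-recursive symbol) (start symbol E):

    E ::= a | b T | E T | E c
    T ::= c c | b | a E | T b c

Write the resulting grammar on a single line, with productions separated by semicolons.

E ::= a E' | b T E'; T ::= c c T' | b T' | a E T'; E' ::= T E' | c E' | epsilon; T' ::= b c T' | epsilon

Directly left-recursive nonterminals: E, T.
For E: α = {T, c}, β = {a, b T}. Rewrite as E → β E' and E' → α E' | ε.
For T: α = {b c}, β = {c c, b, a E}. Rewrite as T → β T' and T' → α T' | ε.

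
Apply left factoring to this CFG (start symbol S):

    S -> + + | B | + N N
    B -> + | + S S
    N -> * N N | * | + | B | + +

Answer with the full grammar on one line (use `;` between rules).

S has alternatives sharing prefix '+': factor to S → + S' with S' → + | N N.
B has alternatives sharing prefix '+': factor to B → + B' with B' → ε | S S.
N has alternatives sharing prefix '*': factor to N → * N' with N' → N N | ε.
N has alternatives sharing prefix '+': factor to N → + N'' with N'' → ε | +.

S -> B | + S'; B -> + B'; N -> B | * N' | + N''; S' -> + | N N; B' -> ε | S S; N' -> N N | ε; N'' -> ε | +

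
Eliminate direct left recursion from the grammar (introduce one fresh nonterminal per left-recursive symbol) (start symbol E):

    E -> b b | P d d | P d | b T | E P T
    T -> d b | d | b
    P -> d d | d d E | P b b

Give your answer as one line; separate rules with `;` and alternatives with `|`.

E -> b b E' | P d d E' | P d E' | b T E'; T -> d b | d | b; P -> d d P' | d d E P'; E' -> P T E' | ε; P' -> b b P' | ε

E, P are directly left-recursive.
For E: α = {P T}, β = {b b, P d d, P d, b T}. Rewrite as E → β E' and E' → α E' | ε.
For P: α = {b b}, β = {d d, d d E}. Rewrite as P → β P' and P' → α P' | ε.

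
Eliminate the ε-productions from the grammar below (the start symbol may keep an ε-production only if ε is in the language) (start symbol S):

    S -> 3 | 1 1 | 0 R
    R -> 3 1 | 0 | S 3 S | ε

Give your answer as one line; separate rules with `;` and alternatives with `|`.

Nullable nonterminals: {R}.
ε ∉ L(G), so no ε-production is kept.
For each production, add variants omitting each subset of nullable occurrences: S → 0 R gives 0 R | 0.

S -> 3 | 1 1 | 0 R | 0; R -> 3 1 | 0 | S 3 S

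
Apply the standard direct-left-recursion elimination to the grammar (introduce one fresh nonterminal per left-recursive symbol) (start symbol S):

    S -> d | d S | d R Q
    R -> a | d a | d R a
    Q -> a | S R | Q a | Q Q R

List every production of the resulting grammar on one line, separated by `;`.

Q is directly left-recursive.
For Q: α = {a, Q R}, β = {a, S R}. Rewrite as Q → β Q' and Q' → α Q' | ε.

S -> d | d S | d R Q; R -> a | d a | d R a; Q -> a Q' | S R Q'; Q' -> a Q' | Q R Q' | eps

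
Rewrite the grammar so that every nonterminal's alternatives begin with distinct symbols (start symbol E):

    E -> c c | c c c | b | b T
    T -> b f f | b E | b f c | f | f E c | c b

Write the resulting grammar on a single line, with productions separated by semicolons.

E has alternatives sharing prefix 'c c': factor to E → c c E' with E' → ε | c.
E has alternatives sharing prefix 'b': factor to E → b E'' with E'' → ε | T.
T has alternatives sharing prefix 'b': factor to T → b T' with T' → f f | E | f c.
T has alternatives sharing prefix 'f': factor to T → f T'' with T'' → ε | E c.
T' has alternatives sharing prefix 'f': factor to T' → f T''' with T''' → f | c.

E -> c c E' | b E''; T -> c b | b T' | f T''; E' -> ε | c; E'' -> ε | T; T' -> E | f T'''; T'' -> ε | E c; T''' -> f | c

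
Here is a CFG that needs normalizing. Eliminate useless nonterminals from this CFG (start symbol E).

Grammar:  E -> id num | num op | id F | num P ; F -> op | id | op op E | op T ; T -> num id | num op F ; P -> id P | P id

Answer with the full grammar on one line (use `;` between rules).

E -> id num | num op | id F; F -> op | id | op op E | op T; T -> num id | num op F

Generating nonterminals: {E, F, T}.
Reachable from E after that: {E, F, T}.
Removed useless symbols: {P} and every production mentioning them.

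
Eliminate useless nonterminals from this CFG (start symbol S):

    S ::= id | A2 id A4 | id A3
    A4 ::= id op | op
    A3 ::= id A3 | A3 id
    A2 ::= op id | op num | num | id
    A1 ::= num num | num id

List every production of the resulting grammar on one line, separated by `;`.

Generating nonterminals: {A1, A2, A4, S}.
Reachable from S after that: {A2, A4, S}.
Removed useless symbols: {A1, A3} and every production mentioning them.

S ::= id | A2 id A4; A4 ::= id op | op; A2 ::= op id | op num | num | id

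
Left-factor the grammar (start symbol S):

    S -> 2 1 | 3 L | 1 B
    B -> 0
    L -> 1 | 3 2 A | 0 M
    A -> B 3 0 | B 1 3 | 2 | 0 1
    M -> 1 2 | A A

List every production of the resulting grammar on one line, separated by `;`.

A has alternatives sharing prefix 'B': factor to A → B A' with A' → 3 0 | 1 3.

S -> 2 1 | 3 L | 1 B; B -> 0; L -> 1 | 3 2 A | 0 M; A -> 2 | 0 1 | B A'; M -> 1 2 | A A; A' -> 3 0 | 1 3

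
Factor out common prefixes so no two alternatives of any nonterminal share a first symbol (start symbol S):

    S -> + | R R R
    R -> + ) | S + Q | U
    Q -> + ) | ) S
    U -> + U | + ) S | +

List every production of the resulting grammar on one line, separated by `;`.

U has alternatives sharing prefix '+': factor to U → + U' with U' → U | ) S | ε.

S -> + | R R R; R -> + ) | S + Q | U; Q -> + ) | ) S; U -> + U'; U' -> U | ) S | ε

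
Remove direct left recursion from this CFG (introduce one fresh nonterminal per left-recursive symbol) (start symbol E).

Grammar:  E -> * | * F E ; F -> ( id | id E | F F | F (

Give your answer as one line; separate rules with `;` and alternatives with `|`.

Left recursion appears on F.
For F: α = {F, (}, β = {( id, id E}. Rewrite as F → β F' and F' → α F' | ε.

E -> * | * F E; F -> ( id F' | id E F'; F' -> F F' | ( F' | ε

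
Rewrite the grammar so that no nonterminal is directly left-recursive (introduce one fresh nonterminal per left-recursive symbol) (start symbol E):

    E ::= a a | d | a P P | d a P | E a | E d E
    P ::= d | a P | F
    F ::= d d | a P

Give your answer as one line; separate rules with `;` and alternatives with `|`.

E ::= a a E' | d E' | a P P E' | d a P E'; P ::= d | a P | F; F ::= d d | a P; E' ::= a E' | d E E' | eps

Directly left-recursive nonterminal: E.
For E: α = {a, d E}, β = {a a, d, a P P, d a P}. Rewrite as E → β E' and E' → α E' | ε.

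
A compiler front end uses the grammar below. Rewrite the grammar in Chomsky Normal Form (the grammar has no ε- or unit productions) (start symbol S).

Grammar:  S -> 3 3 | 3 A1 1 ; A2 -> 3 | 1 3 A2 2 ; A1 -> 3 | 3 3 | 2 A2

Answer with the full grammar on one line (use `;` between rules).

S -> X1 X1 | X1 Y1; A2 -> 3 | X2 Y2; A1 -> 3 | X1 X1 | X3 A2; X1 -> 3; X2 -> 1; X3 -> 2; Y1 -> A1 X2; Y2 -> X1 Y3; Y3 -> A2 X3

Introduce a nonterminal for each terminal appearing in a rule of length ≥ 2: X1 → 3, X2 → 1, X3 → 2.
Binarize each right-hand side of length ≥ 3 by chaining fresh nonterminals (Y1, Y2, …): affected rules were S → X1 A1 X2; A2 → X2 X1 A2 X3.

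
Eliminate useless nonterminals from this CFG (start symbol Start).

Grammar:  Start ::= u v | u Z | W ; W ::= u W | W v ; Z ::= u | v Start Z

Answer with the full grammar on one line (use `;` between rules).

Generating nonterminals: {Start, Z}.
Reachable from Start after that: {Start, Z}.
Removed useless symbols: {W} and every production mentioning them.

Start ::= u v | u Z; Z ::= u | v Start Z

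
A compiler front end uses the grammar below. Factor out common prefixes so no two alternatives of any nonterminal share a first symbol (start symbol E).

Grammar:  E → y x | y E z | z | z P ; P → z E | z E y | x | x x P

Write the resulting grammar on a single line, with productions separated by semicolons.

E has alternatives sharing prefix 'y': factor to E → y E' with E' → x | E z.
E has alternatives sharing prefix 'z': factor to E → z E'' with E'' → ε | P.
P has alternatives sharing prefix 'z E': factor to P → z E P' with P' → ε | y.
P has alternatives sharing prefix 'x': factor to P → x P'' with P'' → ε | x P.

E → y E' | z E''; P → z E P' | x P''; E' → x | E z; E'' → ε | P; P' → ε | y; P'' → ε | x P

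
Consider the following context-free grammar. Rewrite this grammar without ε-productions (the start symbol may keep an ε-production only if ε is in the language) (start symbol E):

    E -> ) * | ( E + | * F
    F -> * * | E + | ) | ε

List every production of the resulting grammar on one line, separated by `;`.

E -> ) * | ( E + | * F | *; F -> * * | E + | )

Nullable set = {F}.
ε ∉ L(G), so no ε-production is kept.
For each production, add variants omitting each subset of nullable occurrences: E → * F gives * F | *.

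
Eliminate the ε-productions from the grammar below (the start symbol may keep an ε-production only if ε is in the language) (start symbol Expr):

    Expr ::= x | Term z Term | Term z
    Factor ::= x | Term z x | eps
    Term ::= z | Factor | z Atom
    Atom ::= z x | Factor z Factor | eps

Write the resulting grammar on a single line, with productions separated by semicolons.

Expr ::= x | Term z Term | Term z | z Term | z; Factor ::= x | Term z x | z x; Term ::= z | Factor | z Atom; Atom ::= z x | Factor z Factor | Factor z | z Factor | z

Nullable set = {Atom, Factor, Term}.
ε ∉ L(G), so no ε-production is kept.
Expand every rule over subsets of its nullable positions: Expr → Term z Term gives Term z Term | Term z | z Term | z. Factor → Term z x gives Term z x | z x. Atom → Factor z Factor gives Factor z Factor | Factor z | z Factor | z.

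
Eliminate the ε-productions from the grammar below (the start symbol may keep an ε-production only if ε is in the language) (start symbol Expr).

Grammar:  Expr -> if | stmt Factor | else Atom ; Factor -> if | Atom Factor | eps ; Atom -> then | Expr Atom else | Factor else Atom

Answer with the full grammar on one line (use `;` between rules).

The nullable symbols are {Factor}.
ε ∉ L(G), so no ε-production is kept.
For each production, add variants omitting each subset of nullable occurrences: Expr → stmt Factor gives stmt Factor | stmt. Factor → Atom Factor gives Atom Factor | Atom. Atom → Factor else Atom gives Factor else Atom | else Atom.

Expr -> if | stmt Factor | stmt | else Atom; Factor -> if | Atom Factor | Atom; Atom -> then | Expr Atom else | Factor else Atom | else Atom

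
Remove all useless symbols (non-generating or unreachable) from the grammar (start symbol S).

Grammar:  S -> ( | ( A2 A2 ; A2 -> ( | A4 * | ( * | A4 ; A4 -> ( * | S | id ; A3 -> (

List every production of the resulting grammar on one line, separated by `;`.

Generating nonterminals: {A2, A3, A4, S}.
Reachable from S after that: {A2, A4, S}.
Removed useless symbols: {A3} and every production mentioning them.

S -> ( | ( A2 A2; A2 -> ( | A4 * | ( * | A4; A4 -> ( * | S | id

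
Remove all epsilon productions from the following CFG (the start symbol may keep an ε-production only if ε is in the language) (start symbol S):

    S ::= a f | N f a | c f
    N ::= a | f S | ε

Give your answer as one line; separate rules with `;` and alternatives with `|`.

Nullable set = {N}.
ε ∉ L(G), so no ε-production is kept.
Add the nullable-subset variants: S → N f a gives N f a | f a.

S ::= a f | N f a | f a | c f; N ::= a | f S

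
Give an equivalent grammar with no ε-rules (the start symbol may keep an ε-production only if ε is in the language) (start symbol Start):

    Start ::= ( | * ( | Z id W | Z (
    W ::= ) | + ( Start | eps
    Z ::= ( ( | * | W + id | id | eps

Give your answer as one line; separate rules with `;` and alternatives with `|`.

Start ::= ( | * ( | Z id W | Z id | id W | id | Z (; W ::= ) | + ( Start; Z ::= ( ( | * | W + id | + id | id

Nullable nonterminals: {W, Z}.
ε ∉ L(G), so no ε-production is kept.
Expand every rule over subsets of its nullable positions: Start → Z id W gives Z id W | Z id | id W | id. Z → W + id gives W + id | + id.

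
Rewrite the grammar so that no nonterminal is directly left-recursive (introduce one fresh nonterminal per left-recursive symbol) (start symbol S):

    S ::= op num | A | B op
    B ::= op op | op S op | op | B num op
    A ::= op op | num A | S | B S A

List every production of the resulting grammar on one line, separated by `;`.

S ::= op num | A | B op; B ::= op op B' | op S op B' | op B'; A ::= op op | num A | S | B S A; B' ::= num op B' | eps

Left recursion appears on B.
For B: α = {num op}, β = {op op, op S op, op}. Rewrite as B → β B' and B' → α B' | ε.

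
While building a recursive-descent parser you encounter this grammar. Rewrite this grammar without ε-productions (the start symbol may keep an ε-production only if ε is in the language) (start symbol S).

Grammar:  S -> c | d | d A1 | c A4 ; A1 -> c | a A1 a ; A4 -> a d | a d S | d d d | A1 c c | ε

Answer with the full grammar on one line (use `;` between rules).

S -> c | d | d A1 | c A4; A1 -> c | a A1 a; A4 -> a d | a d S | d d d | A1 c c

Nullable nonterminals: {A4}.
ε ∉ L(G), so no ε-production is kept.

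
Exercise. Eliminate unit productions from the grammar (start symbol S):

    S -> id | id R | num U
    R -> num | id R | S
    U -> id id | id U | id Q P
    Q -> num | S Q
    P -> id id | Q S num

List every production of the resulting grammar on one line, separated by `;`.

S -> id | id R | num U; R -> id | id R | num U | num; U -> id id | id U | id Q P; Q -> num | S Q; P -> id id | Q S num

Unit pairs: R ⇒* {S}.
For every A with A ⇒* B via unit rules, add B's non-unit alternatives to A; then delete every rule of the form X → Y.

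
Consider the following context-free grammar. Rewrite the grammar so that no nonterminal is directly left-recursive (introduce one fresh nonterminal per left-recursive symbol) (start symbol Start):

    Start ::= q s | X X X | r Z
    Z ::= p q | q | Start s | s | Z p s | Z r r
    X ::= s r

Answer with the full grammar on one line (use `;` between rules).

Start ::= q s | X X X | r Z; Z ::= p q Z1 | q Z1 | Start s Z1 | s Z1; X ::= s r; Z1 ::= p s Z1 | r r Z1 | ε

Left recursion appears on Z.
For Z: α = {p s, r r}, β = {p q, q, Start s, s}. Rewrite as Z → β Z1 and Z1 → α Z1 | ε.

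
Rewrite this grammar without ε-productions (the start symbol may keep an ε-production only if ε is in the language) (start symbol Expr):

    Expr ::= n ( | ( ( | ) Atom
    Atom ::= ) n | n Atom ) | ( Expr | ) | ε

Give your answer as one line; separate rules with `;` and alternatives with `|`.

The nullable symbols are {Atom}.
ε ∉ L(G), so no ε-production is kept.
Expand every rule over subsets of its nullable positions: Expr → ) Atom gives ) Atom | ). Atom → n Atom ) gives n Atom ) | n ).

Expr ::= n ( | ( ( | ) Atom | ); Atom ::= ) n | n Atom ) | n ) | ( Expr | )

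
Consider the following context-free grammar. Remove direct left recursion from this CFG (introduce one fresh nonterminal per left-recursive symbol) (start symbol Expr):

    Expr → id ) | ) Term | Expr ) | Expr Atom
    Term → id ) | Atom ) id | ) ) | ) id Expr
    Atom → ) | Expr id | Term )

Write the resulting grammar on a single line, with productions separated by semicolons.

Directly left-recursive nonterminal: Expr.
For Expr: α = {), Atom}, β = {id ), ) Term}. Rewrite as Expr → β Expr1 and Expr1 → α Expr1 | ε.

Expr → id ) Expr1 | ) Term Expr1; Term → id ) | Atom ) id | ) ) | ) id Expr; Atom → ) | Expr id | Term ); Expr1 → ) Expr1 | Atom Expr1 | ε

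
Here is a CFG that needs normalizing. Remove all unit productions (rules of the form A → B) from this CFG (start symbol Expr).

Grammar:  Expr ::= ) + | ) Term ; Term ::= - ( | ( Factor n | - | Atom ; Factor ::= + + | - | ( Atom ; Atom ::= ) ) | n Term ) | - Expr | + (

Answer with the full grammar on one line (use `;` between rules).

Unit pairs: Term ⇒* {Atom}.
Replace each nonterminal's rules with the union of the non-unit rules of every nonterminal it unit-derives.

Expr ::= ) + | ) Term; Term ::= - ( | ( Factor n | - | ) ) | n Term ) | - Expr | + (; Factor ::= + + | - | ( Atom; Atom ::= ) ) | n Term ) | - Expr | + (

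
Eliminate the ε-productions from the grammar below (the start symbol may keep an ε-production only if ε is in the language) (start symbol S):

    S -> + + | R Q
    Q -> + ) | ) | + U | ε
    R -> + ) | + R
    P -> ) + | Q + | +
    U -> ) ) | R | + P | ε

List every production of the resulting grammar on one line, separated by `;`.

S -> + + | R Q | R; Q -> + ) | ) | + U | +; R -> + ) | + R; P -> ) + | Q + | +; U -> ) ) | R | + P

The nullable symbols are {Q, U}.
ε ∉ L(G), so no ε-production is kept.
For each production, add variants omitting each subset of nullable occurrences: S → R Q gives R Q | R. Q → + U gives + U | +. P → Q + gives Q + | +.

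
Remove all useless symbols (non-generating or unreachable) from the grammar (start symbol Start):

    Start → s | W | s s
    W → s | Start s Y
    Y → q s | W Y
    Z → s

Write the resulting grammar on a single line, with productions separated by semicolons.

Generating nonterminals: {Start, W, Y, Z}.
Reachable from Start after that: {Start, W, Y}.
Removed useless symbols: {Z} and every production mentioning them.

Start → s | W | s s; W → s | Start s Y; Y → q s | W Y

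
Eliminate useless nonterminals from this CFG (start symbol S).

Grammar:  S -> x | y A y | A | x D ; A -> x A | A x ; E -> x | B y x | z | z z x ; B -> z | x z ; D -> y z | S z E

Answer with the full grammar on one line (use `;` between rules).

S -> x | x D; E -> x | B y x | z | z z x; B -> z | x z; D -> y z | S z E

Generating nonterminals: {B, D, E, S}.
Reachable from S after that: {B, D, E, S}.
Removed useless symbols: {A} and every production mentioning them.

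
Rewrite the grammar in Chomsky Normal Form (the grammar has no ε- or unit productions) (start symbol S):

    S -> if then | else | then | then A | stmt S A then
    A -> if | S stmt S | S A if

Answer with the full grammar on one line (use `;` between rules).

S -> X1 X2 | else | then | X2 A | X3 Y1; A -> if | S Y3 | S Y4; X1 -> if; X2 -> then; X3 -> stmt; Y1 -> S Y2; Y2 -> A X2; Y3 -> X3 S; Y4 -> A X1

Introduce a nonterminal for each terminal appearing in a rule of length ≥ 2: X1 → if, X2 → then, X3 → stmt.
Binarize each right-hand side of length ≥ 3 by chaining fresh nonterminals (Y1, Y2, …): affected rules were S → X3 S A X2; A → S X3 S; A → S A X1.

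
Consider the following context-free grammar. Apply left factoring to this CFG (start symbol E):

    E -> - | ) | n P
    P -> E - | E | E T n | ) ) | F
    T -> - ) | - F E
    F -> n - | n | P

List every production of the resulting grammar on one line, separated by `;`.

E -> - | ) | n P; P -> ) ) | F | E P'; T -> - T'; F -> P | n F'; P' -> - | ε | T n; T' -> ) | F E; F' -> - | ε

P has alternatives sharing prefix 'E': factor to P → E P' with P' → - | ε | T n.
T has alternatives sharing prefix '-': factor to T → - T' with T' → ) | F E.
F has alternatives sharing prefix 'n': factor to F → n F' with F' → - | ε.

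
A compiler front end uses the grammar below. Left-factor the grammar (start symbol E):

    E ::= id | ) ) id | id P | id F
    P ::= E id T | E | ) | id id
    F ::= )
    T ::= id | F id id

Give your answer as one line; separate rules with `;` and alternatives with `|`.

E has alternatives sharing prefix 'id': factor to E → id E' with E' → ε | P | F.
P has alternatives sharing prefix 'E': factor to P → E P' with P' → id T | ε.

E ::= ) ) id | id E'; P ::= ) | id id | E P'; F ::= ); T ::= id | F id id; E' ::= ε | P | F; P' ::= id T | ε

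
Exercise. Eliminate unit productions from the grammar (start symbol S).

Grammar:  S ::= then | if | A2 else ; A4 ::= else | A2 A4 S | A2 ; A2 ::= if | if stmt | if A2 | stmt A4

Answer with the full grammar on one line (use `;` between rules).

S ::= then | if | A2 else; A4 ::= else | A2 A4 S | if | if stmt | if A2 | stmt A4; A2 ::= if | if stmt | if A2 | stmt A4

Unit pairs: A4 ⇒* {A2}.
For every A with A ⇒* B via unit rules, add B's non-unit alternatives to A; then delete every rule of the form X → Y.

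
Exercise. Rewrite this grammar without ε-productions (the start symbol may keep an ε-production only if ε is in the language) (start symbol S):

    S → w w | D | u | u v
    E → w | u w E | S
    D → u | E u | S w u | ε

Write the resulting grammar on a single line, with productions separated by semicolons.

S → w w | D | u | u v | ε; E → w | u w E | u w | S; D → u | E u | S w u | w u

The nullable symbols are {D, E, S}.
ε ∈ L(G) since S is nullable, so keep S → ε.
For each production, add variants omitting each subset of nullable occurrences: E → u w E gives u w E | u w. D → S w u gives S w u | w u.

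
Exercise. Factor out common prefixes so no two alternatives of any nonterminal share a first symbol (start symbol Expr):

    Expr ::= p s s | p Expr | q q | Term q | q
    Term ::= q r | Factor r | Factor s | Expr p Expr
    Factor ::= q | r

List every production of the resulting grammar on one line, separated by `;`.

Expr ::= Term q | p Expr1 | q Expr2; Term ::= q r | Expr p Expr | Factor Term1; Factor ::= q | r; Expr1 ::= s s | Expr; Expr2 ::= q | eps; Term1 ::= r | s

Expr has alternatives sharing prefix 'p': factor to Expr → p Expr1 with Expr1 → s s | Expr.
Expr has alternatives sharing prefix 'q': factor to Expr → q Expr2 with Expr2 → q | ε.
Term has alternatives sharing prefix 'Factor': factor to Term → Factor Term1 with Term1 → r | s.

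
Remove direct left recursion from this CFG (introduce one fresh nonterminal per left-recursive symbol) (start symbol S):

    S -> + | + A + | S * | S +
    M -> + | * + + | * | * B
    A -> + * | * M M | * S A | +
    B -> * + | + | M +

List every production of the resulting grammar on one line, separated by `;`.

Left recursion appears on S.
For S: α = {*, +}, β = {+, + A +}. Rewrite as S → β S' and S' → α S' | ε.

S -> + S' | + A + S'; M -> + | * + + | * | * B; A -> + * | * M M | * S A | +; B -> * + | + | M +; S' -> * S' | + S' | eps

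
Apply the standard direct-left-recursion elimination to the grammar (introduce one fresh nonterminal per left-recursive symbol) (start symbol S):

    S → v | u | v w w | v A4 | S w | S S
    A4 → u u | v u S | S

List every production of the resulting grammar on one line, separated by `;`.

S is directly left-recursive.
For S: α = {w, S}, β = {v, u, v w w, v A4}. Rewrite as S → β S' and S' → α S' | ε.

S → v S' | u S' | v w w S' | v A4 S'; A4 → u u | v u S | S; S' → w S' | S S' | ε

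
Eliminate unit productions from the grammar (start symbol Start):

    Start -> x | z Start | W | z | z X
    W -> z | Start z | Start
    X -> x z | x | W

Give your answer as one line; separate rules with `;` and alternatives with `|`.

Unit pairs: Start ⇒* {W}; W ⇒* {Start}; X ⇒* {Start, W}.
For each unit pair (A, B), copy every non-unit production of B to A, then drop all unit productions.

Start -> x | z Start | z | z X | Start z; W -> x | z Start | z | z X | Start z; X -> x | z Start | z | z X | x z | Start z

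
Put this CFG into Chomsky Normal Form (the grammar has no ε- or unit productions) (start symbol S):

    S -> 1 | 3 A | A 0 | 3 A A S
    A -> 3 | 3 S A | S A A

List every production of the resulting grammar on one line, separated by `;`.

Introduce a nonterminal for each terminal appearing in a rule of length ≥ 2: X1 → 3, X2 → 0.
Binarize each right-hand side of length ≥ 3 by chaining fresh nonterminals (Y1, Y2, …): affected rules were S → X1 A A S; A → X1 S A; A → S A A.

S -> 1 | X1 A | A X2 | X1 Y1; A -> 3 | X1 Y3 | S Y4; X1 -> 3; X2 -> 0; Y1 -> A Y2; Y2 -> A S; Y3 -> S A; Y4 -> A A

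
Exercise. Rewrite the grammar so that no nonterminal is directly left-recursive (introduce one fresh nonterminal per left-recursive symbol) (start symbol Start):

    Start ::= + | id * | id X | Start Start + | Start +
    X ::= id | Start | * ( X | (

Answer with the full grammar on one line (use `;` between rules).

Start is directly left-recursive.
For Start: α = {Start +, +}, β = {+, id *, id X}. Rewrite as Start → β Start1 and Start1 → α Start1 | ε.

Start ::= + Start1 | id * Start1 | id X Start1; X ::= id | Start | * ( X | (; Start1 ::= Start + Start1 | + Start1 | epsilon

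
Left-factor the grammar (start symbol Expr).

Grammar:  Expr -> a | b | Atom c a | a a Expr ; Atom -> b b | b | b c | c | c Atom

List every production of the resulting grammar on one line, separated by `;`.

Expr has alternatives sharing prefix 'a': factor to Expr → a Expr1 with Expr1 → ε | a Expr.
Atom has alternatives sharing prefix 'b': factor to Atom → b Atom1 with Atom1 → b | ε | c.
Atom has alternatives sharing prefix 'c': factor to Atom → c Atom2 with Atom2 → ε | Atom.

Expr -> b | Atom c a | a Expr1; Atom -> b Atom1 | c Atom2; Expr1 -> ε | a Expr; Atom1 -> b | ε | c; Atom2 -> ε | Atom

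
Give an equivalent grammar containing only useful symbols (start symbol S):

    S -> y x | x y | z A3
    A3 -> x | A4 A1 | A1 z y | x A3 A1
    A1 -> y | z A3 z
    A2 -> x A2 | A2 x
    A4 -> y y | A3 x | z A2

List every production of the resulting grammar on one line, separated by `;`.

S -> y x | x y | z A3; A3 -> x | A4 A1 | A1 z y | x A3 A1; A1 -> y | z A3 z; A4 -> y y | A3 x

Generating nonterminals: {A1, A3, A4, S}.
Reachable from S after that: {A1, A3, A4, S}.
Removed useless symbols: {A2} and every production mentioning them.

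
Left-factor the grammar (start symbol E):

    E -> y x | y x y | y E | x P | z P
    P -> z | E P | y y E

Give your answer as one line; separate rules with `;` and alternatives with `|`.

E has alternatives sharing prefix 'y': factor to E → y E' with E' → x | x y | E.
E' has alternatives sharing prefix 'x': factor to E' → x E'' with E'' → ε | y.

E -> x P | z P | y E'; P -> z | E P | y y E; E' -> E | x E''; E'' -> ε | y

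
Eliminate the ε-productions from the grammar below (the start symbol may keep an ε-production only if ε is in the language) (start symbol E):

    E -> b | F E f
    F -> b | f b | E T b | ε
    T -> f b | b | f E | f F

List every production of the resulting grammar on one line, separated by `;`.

The nullable symbols are {F}.
ε ∉ L(G), so no ε-production is kept.
For each production, add variants omitting each subset of nullable occurrences: E → F E f gives F E f | E f. T → f F gives f F | f.

E -> b | F E f | E f; F -> b | f b | E T b; T -> f b | b | f E | f F | f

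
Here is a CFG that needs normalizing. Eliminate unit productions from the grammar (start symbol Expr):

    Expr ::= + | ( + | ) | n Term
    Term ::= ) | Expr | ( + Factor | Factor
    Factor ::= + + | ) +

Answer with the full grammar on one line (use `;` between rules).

Expr ::= + | ( + | ) | n Term; Term ::= ) | ( + Factor | + + | ) + | + | ( + | n Term; Factor ::= + + | ) +

Unit pairs: Term ⇒* {Expr, Factor}.
Replace each nonterminal's rules with the union of the non-unit rules of every nonterminal it unit-derives.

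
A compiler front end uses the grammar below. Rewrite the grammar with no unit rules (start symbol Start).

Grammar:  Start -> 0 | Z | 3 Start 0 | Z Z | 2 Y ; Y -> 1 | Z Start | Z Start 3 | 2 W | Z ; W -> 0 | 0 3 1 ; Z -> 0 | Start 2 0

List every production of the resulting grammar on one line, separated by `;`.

Start -> 0 | Start 2 0 | 3 Start 0 | Z Z | 2 Y; Y -> 0 | Start 2 0 | 1 | Z Start | Z Start 3 | 2 W; W -> 0 | 0 3 1; Z -> 0 | Start 2 0

Unit pairs: Start ⇒* {Z}; Y ⇒* {Z}.
For every A with A ⇒* B via unit rules, add B's non-unit alternatives to A; then delete every rule of the form X → Y.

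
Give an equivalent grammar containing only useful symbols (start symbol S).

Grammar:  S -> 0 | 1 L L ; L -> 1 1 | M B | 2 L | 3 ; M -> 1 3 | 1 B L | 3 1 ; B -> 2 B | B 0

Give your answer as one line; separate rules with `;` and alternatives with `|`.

S -> 0 | 1 L L; L -> 1 1 | 2 L | 3

Generating nonterminals: {L, M, S}.
Reachable from S after that: {L, S}.
Removed useless symbols: {B, M} and every production mentioning them.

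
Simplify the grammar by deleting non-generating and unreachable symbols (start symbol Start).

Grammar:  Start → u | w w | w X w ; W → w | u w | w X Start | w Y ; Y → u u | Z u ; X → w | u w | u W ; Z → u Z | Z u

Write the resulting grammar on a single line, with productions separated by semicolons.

Start → u | w w | w X w; W → w | u w | w X Start | w Y; Y → u u; X → w | u w | u W

Generating nonterminals: {Start, W, X, Y}.
Reachable from Start after that: {Start, W, X, Y}.
Removed useless symbols: {Z} and every production mentioning them.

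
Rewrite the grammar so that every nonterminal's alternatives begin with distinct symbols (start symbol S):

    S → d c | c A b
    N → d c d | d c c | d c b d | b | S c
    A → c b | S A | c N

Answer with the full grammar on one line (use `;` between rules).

S → d c | c A b; N → b | S c | d c N'; A → S A | c A'; N' → d | c | b d; A' → b | N

N has alternatives sharing prefix 'd c': factor to N → d c N' with N' → d | c | b d.
A has alternatives sharing prefix 'c': factor to A → c A' with A' → b | N.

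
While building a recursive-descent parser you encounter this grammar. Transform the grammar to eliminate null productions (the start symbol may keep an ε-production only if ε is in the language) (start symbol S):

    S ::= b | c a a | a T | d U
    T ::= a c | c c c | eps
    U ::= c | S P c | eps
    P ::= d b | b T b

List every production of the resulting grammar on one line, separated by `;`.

Nullable nonterminals: {T, U}.
ε ∉ L(G), so no ε-production is kept.
For each production, add variants omitting each subset of nullable occurrences: S → a T gives a T | a. S → d U gives d U | d. P → b T b gives b T b | b b.

S ::= b | c a a | a T | a | d U | d; T ::= a c | c c c; U ::= c | S P c; P ::= d b | b T b | b b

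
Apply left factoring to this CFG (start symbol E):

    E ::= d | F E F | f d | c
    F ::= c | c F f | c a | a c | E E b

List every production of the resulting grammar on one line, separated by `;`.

E ::= d | F E F | f d | c; F ::= a c | E E b | c F'; F' ::= ε | F f | a

F has alternatives sharing prefix 'c': factor to F → c F' with F' → ε | F f | a.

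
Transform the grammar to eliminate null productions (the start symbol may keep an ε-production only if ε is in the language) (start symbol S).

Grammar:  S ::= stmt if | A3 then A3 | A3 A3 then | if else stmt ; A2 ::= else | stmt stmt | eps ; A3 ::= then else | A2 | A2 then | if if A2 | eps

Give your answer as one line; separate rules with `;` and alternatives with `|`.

S ::= stmt if | A3 then A3 | A3 then | then A3 | then | A3 A3 then | if else stmt; A2 ::= else | stmt stmt; A3 ::= then else | A2 | A2 then | then | if if A2 | if if

Nullable set = {A2, A3}.
ε ∉ L(G), so no ε-production is kept.
For each production, add variants omitting each subset of nullable occurrences: S → A3 then A3 gives A3 then A3 | A3 then | then A3 | then. A3 → A2 then gives A2 then | then. A3 → if if A2 gives if if A2 | if if.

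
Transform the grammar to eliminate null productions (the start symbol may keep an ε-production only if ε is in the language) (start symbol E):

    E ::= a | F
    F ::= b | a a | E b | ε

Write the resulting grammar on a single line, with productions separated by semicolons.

Nullable set = {E, F}.
ε ∈ L(G) since E is nullable, so keep E → ε.

E ::= a | F | ε; F ::= b | a a | E b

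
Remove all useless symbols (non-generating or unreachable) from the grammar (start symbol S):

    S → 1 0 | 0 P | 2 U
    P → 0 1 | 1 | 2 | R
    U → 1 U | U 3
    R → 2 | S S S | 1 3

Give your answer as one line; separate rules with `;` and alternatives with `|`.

Generating nonterminals: {P, R, S}.
Reachable from S after that: {P, R, S}.
Removed useless symbols: {U} and every production mentioning them.

S → 1 0 | 0 P; P → 0 1 | 1 | 2 | R; R → 2 | S S S | 1 3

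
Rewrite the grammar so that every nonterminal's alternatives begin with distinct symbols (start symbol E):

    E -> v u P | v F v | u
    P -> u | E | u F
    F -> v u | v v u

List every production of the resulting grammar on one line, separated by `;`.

E -> u | v E'; P -> E | u P'; F -> v F'; E' -> u P | F v; P' -> ε | F; F' -> u | v u

E has alternatives sharing prefix 'v': factor to E → v E' with E' → u P | F v.
P has alternatives sharing prefix 'u': factor to P → u P' with P' → ε | F.
F has alternatives sharing prefix 'v': factor to F → v F' with F' → u | v u.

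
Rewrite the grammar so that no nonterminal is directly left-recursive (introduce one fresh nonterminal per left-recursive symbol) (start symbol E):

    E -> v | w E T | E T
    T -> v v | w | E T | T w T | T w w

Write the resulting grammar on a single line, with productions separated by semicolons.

E -> v E' | w E T E'; T -> v v T' | w T' | E T T'; E' -> T E' | epsilon; T' -> w T T' | w w T' | epsilon

Directly left-recursive nonterminals: E, T.
For E: α = {T}, β = {v, w E T}. Rewrite as E → β E' and E' → α E' | ε.
For T: α = {w T, w w}, β = {v v, w, E T}. Rewrite as T → β T' and T' → α T' | ε.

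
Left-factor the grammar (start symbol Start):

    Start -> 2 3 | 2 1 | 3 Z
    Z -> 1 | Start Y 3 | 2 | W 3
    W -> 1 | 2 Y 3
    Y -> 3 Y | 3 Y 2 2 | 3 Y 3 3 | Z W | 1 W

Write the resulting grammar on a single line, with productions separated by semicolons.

Start -> 3 Z | 2 Start1; Z -> 1 | Start Y 3 | 2 | W 3; W -> 1 | 2 Y 3; Y -> Z W | 1 W | 3 Y Y1; Start1 -> 3 | 1; Y1 -> ε | 2 2 | 3 3

Start has alternatives sharing prefix '2': factor to Start → 2 Start1 with Start1 → 3 | 1.
Y has alternatives sharing prefix '3 Y': factor to Y → 3 Y Y1 with Y1 → ε | 2 2 | 3 3.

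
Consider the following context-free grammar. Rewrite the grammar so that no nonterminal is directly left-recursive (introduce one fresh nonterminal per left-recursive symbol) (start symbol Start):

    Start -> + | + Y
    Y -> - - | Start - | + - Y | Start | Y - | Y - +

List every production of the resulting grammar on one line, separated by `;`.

Left recursion appears on Y.
For Y: α = {-, - +}, β = {- -, Start -, + - Y, Start}. Rewrite as Y → β Y1 and Y1 → α Y1 | ε.

Start -> + | + Y; Y -> - - Y1 | Start - Y1 | + - Y Y1 | Start Y1; Y1 -> - Y1 | - + Y1 | ε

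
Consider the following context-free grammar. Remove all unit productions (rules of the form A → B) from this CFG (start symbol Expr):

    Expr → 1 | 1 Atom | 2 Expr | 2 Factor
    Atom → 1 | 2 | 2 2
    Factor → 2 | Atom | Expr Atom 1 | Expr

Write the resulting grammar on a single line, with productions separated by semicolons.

Expr → 1 | 1 Atom | 2 Expr | 2 Factor; Atom → 1 | 2 | 2 2; Factor → 1 | 2 | 2 2 | Expr Atom 1 | 1 Atom | 2 Expr | 2 Factor

Unit pairs: Factor ⇒* {Atom, Expr}.
For each unit pair (A, B), copy every non-unit production of B to A, then drop all unit productions.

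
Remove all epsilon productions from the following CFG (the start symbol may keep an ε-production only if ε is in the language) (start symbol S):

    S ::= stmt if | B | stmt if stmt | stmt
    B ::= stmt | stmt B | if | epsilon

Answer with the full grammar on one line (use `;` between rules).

S ::= stmt if | B | stmt if stmt | stmt | epsilon; B ::= stmt | stmt B | if

Nullable set = {B, S}.
ε ∈ L(G) since S is nullable, so keep S → ε.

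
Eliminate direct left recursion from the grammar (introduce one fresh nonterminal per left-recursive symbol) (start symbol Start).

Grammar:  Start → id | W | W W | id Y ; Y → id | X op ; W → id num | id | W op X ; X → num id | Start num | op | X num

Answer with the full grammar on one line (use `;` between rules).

Directly left-recursive nonterminals: W, X.
For W: α = {op X}, β = {id num, id}. Rewrite as W → β W1 and W1 → α W1 | ε.
For X: α = {num}, β = {num id, Start num, op}. Rewrite as X → β X1 and X1 → α X1 | ε.

Start → id | W | W W | id Y; Y → id | X op; W → id num W1 | id W1; X → num id X1 | Start num X1 | op X1; W1 → op X W1 | epsilon; X1 → num X1 | epsilon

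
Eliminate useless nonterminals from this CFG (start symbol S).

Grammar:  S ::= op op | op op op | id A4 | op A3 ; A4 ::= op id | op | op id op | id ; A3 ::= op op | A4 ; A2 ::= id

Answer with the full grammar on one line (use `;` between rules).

S ::= op op | op op op | id A4 | op A3; A4 ::= op id | op | op id op | id; A3 ::= op op | A4

Generating nonterminals: {A2, A3, A4, S}.
Reachable from S after that: {A3, A4, S}.
Removed useless symbols: {A2} and every production mentioning them.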